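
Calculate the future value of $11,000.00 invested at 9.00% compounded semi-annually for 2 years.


Compound interest formula: A = P(1 + r/n)^(nt)
A = $11,000.00 × (1 + 0.09/2)^(2 × 2)
Growth factor: (1 + 0.09/2)^4 = 1.1925186
A = $11,000.00 × 1.1925186
A = $13,117.70

A = P(1 + r/n)^(nt) = $13,117.70


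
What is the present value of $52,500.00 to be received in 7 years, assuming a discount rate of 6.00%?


Present value formula: PV = FV / (1 + r)^t
PV = $52,500.00 / (1 + 0.06)^7
PV = $52,500.00 / 1.503630
PV = $34,915.50

PV = FV / (1 + r)^t = $34,915.50


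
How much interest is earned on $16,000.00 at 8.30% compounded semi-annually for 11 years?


Compound interest earned = final amount − principal.
A = P(1 + r/n)^(nt) = $16,000.00 × (1 + 0.083/2)^(2 × 11) = $39,140.29
Interest = A − P = $39,140.29 − $16,000.00 = $23,140.29

Interest = A - P = $23,140.29


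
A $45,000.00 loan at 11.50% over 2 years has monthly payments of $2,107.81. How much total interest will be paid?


Total paid over the life of the loan = PMT × n.
Total paid = $2,107.81 × 24 = $50,587.44
Total interest = total paid − principal = $50,587.44 − $45,000.00 = $5,587.44

Total interest = (PMT × n) - PV = $5,587.44


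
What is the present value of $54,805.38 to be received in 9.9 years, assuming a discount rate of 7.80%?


Present value formula: PV = FV / (1 + r)^t
PV = $54,805.38 / (1 + 0.078)^9.9
PV = $54,805.38 / 2.103419
PV = $26,055.38

PV = FV / (1 + r)^t = $26,055.38


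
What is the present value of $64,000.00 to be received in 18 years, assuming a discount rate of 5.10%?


Present value formula: PV = FV / (1 + r)^t
PV = $64,000.00 / (1 + 0.051)^18
PV = $64,000.00 / 2.448211
PV = $26,141.54

PV = FV / (1 + r)^t = $26,141.54


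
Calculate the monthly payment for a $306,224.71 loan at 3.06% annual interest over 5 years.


Loan payment formula: PMT = PV × r / (1 − (1 + r)^(−n))
Monthly rate r = 0.0306/12 = 0.00255, n = 60 months
Denominator: 1 − (1 + 0.0306/12)^(−60) = 0.141703
PMT = $306,224.71 × (0.0306/12) / 0.141703
PMT = $5,510.63 per month

PMT = PV × r / (1-(1+r)^(-n)) = $5,510.63/month


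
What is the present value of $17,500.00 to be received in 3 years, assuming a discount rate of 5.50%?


Present value formula: PV = FV / (1 + r)^t
PV = $17,500.00 / (1 + 0.055)^3
PV = $17,500.00 / 1.174241
PV = $14,903.24

PV = FV / (1 + r)^t = $14,903.24


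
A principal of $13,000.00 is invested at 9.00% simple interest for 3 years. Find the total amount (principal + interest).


Total amount formula: A = P(1 + rt) = P + P·r·t
Interest: I = P × r × t = $13,000.00 × 0.09 × 3 = $3,510.00
A = P + I = $13,000.00 + $3,510.00 = $16,510.00

A = P + I = P(1 + rt) = $16,510.00


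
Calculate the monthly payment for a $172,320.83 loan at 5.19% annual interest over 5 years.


Loan payment formula: PMT = PV × r / (1 − (1 + r)^(−n))
Monthly rate r = 0.0519/12 = 0.004325, n = 60 months
Denominator: 1 − (1 + 0.0519/12)^(−60) = 0.228131
PMT = $172,320.83 × (0.0519/12) / 0.228131
PMT = $3,266.93 per month

PMT = PV × r / (1-(1+r)^(-n)) = $3,266.93/month


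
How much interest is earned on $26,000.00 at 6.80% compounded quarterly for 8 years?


Compound interest earned = final amount − principal.
A = P(1 + r/n)^(nt) = $26,000.00 × (1 + 0.068/4)^(4 × 8) = $44,590.65
Interest = A − P = $44,590.65 − $26,000.00 = $18,590.65

Interest = A - P = $18,590.65


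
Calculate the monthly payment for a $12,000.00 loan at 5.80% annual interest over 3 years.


Loan payment formula: PMT = PV × r / (1 − (1 + r)^(−n))
Monthly rate r = 0.058/12 ≈ 0.00483333, n = 36 months
Denominator: 1 − (1 + 0.058/12)^(−36) = 0.159351
PMT = $12,000.00 × (0.058/12) / 0.159351
PMT = $363.98 per month

PMT = PV × r / (1-(1+r)^(-n)) = $363.98/month


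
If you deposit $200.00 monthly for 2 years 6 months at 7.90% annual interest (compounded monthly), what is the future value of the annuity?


Future value of an ordinary annuity: FV = PMT × ((1 + r)^n − 1) / r
Monthly rate r = 0.079/12 ≈ 0.00658333, n = 30
FV = $200.00 × ((1 + 0.079/12)^30 − 1) / (0.079/12)
FV = $200.00 × 33.047806
FV = $6,609.56

FV = PMT × ((1+r)^n - 1)/r = $6,609.56


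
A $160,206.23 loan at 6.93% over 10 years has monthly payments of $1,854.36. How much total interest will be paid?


Total paid over the life of the loan = PMT × n.
Total paid = $1,854.36 × 120 = $222,523.20
Total interest = total paid − principal = $222,523.20 − $160,206.23 = $62,316.97

Total interest = (PMT × n) - PV = $62,316.97


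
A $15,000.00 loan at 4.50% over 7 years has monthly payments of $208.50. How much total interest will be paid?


Total paid over the life of the loan = PMT × n.
Total paid = $208.50 × 84 = $17,514.00
Total interest = total paid − principal = $17,514.00 − $15,000.00 = $2,514.00

Total interest = (PMT × n) - PV = $2,514.00


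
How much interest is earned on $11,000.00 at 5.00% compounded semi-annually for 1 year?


Compound interest earned = final amount − principal.
A = P(1 + r/n)^(nt) = $11,000.00 × (1 + 0.05/2)^(2 × 1) = $11,556.88
Interest = A − P = $11,556.88 − $11,000.00 = $556.88

Interest = A - P = $556.88


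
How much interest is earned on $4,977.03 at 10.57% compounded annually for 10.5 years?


Compound interest earned = final amount − principal.
A = P(1 + r/n)^(nt) = $4,977.03 × (1 + 0.1057/1)^(1 × 10.5) = $14,294.27
Interest = A − P = $14,294.27 − $4,977.03 = $9,317.24

Interest = A - P = $9,317.24


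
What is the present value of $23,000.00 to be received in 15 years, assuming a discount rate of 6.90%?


Present value formula: PV = FV / (1 + r)^t
PV = $23,000.00 / (1 + 0.069)^15
PV = $23,000.00 / 2.720606
PV = $8,454.00

PV = FV / (1 + r)^t = $8,454.00


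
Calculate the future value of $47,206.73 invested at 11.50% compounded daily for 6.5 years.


Compound interest formula: A = P(1 + r/n)^(nt)
A = $47,206.73 × (1 + 0.115/365)^(365 × 6.5)
Growth factor: (1 + 0.115/365)^2372.5 = 2.1114655
A = $47,206.73 × 2.1114655
A = $99,675.38

A = P(1 + r/n)^(nt) = $99,675.38


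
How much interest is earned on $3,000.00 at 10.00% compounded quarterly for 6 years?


Compound interest earned = final amount − principal.
A = P(1 + r/n)^(nt) = $3,000.00 × (1 + 0.1/4)^(4 × 6) = $5,426.18
Interest = A − P = $5,426.18 − $3,000.00 = $2,426.18

Interest = A - P = $2,426.18


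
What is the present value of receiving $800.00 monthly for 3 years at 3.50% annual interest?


Present value of an ordinary annuity: PV = PMT × (1 − (1 + r)^(−n)) / r
Monthly rate r = 0.035/12 ≈ 0.00291667, n = 36
PV = $800.00 × (1 − (1 + 0.035/12)^(−36)) / (0.035/12)
PV = $800.00 × 34.127270
PV = $27,301.82

PV = PMT × (1-(1+r)^(-n))/r = $27,301.82


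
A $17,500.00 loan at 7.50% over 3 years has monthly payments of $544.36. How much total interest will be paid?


Total paid over the life of the loan = PMT × n.
Total paid = $544.36 × 36 = $19,596.96
Total interest = total paid − principal = $19,596.96 − $17,500.00 = $2,096.96

Total interest = (PMT × n) - PV = $2,096.96


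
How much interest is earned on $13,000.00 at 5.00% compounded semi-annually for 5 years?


Compound interest earned = final amount − principal.
A = P(1 + r/n)^(nt) = $13,000.00 × (1 + 0.05/2)^(2 × 5) = $16,641.10
Interest = A − P = $16,641.10 − $13,000.00 = $3,641.10

Interest = A - P = $3,641.10


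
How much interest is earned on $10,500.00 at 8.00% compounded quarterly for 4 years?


Compound interest earned = final amount − principal.
A = P(1 + r/n)^(nt) = $10,500.00 × (1 + 0.08/4)^(4 × 4) = $14,414.25
Interest = A − P = $14,414.25 − $10,500.00 = $3,914.25

Interest = A - P = $3,914.25


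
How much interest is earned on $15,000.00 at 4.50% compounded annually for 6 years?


Compound interest earned = final amount − principal.
A = P(1 + r/n)^(nt) = $15,000.00 × (1 + 0.045/1)^(1 × 6) = $19,533.90
Interest = A − P = $19,533.90 − $15,000.00 = $4,533.90

Interest = A - P = $4,533.90


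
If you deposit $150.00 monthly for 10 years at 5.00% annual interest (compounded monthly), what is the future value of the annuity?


Future value of an ordinary annuity: FV = PMT × ((1 + r)^n − 1) / r
Monthly rate r = 0.05/12 ≈ 0.00416667, n = 120
FV = $150.00 × ((1 + 0.05/12)^120 − 1) / (0.05/12)
FV = $150.00 × 155.282279
FV = $23,292.34

FV = PMT × ((1+r)^n - 1)/r = $23,292.34


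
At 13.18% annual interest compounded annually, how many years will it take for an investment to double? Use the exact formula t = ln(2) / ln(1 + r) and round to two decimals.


Doubling condition: (1 + r)^t = 2
Take ln of both sides: t × ln(1 + r) = ln(2)
t = ln(2) / ln(1 + r)
t = 0.693147 / 0.123809
t = 5.60

t = ln(2) / ln(1 + r) = 5.60 years


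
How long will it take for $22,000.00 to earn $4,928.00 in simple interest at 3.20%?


Rearrange the simple interest formula for t:
I = P × r × t  ⇒  t = I / (P × r)
t = $4,928.00 / ($22,000.00 × 0.032)
t = 7

t = I/(P×r) = 7 years


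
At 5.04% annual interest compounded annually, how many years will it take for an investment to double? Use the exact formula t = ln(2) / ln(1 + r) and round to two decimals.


Doubling condition: (1 + r)^t = 2
Take ln of both sides: t × ln(1 + r) = ln(2)
t = ln(2) / ln(1 + r)
t = 0.693147 / 0.049171
t = 14.10

t = ln(2) / ln(1 + r) = 14.10 years


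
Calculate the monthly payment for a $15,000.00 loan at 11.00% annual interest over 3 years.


Loan payment formula: PMT = PV × r / (1 − (1 + r)^(−n))
Monthly rate r = 0.11/12 ≈ 0.00916667, n = 36 months
Denominator: 1 − (1 + 0.11/12)^(−36) = 0.279995
PMT = $15,000.00 × (0.11/12) / 0.279995
PMT = $491.08 per month

PMT = PV × r / (1-(1+r)^(-n)) = $491.08/month


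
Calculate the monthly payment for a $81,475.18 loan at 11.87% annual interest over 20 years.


Loan payment formula: PMT = PV × r / (1 − (1 + r)^(−n))
Monthly rate r = 0.1187/12 ≈ 0.00989167, n = 240 months
Denominator: 1 − (1 + 0.1187/12)^(−240) = 0.905800
PMT = $81,475.18 × (0.1187/12) / 0.905800
PMT = $889.74 per month

PMT = PV × r / (1-(1+r)^(-n)) = $889.74/month


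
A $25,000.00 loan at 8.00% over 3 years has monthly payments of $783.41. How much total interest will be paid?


Total paid over the life of the loan = PMT × n.
Total paid = $783.41 × 36 = $28,202.76
Total interest = total paid − principal = $28,202.76 − $25,000.00 = $3,202.76

Total interest = (PMT × n) - PV = $3,202.76


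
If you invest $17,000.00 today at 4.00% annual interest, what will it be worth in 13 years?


Future value formula: FV = PV × (1 + r)^t
FV = $17,000.00 × (1 + 0.04)^13
FV = $17,000.00 × 1.6650735
FV = $28,306.25

FV = PV × (1 + r)^t = $28,306.25


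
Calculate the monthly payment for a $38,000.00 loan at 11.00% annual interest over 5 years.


Loan payment formula: PMT = PV × r / (1 − (1 + r)^(−n))
Monthly rate r = 0.11/12 ≈ 0.00916667, n = 60 months
Denominator: 1 − (1 + 0.11/12)^(−60) = 0.421603
PMT = $38,000.00 × (0.11/12) / 0.421603
PMT = $826.21 per month

PMT = PV × r / (1-(1+r)^(-n)) = $826.21/month


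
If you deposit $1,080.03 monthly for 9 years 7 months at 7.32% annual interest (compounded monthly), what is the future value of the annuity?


Future value of an ordinary annuity: FV = PMT × ((1 + r)^n − 1) / r
Monthly rate r = 0.0732/12 = 0.0061, n = 115
FV = $1,080.03 × ((1 + 0.0732/12)^115 − 1) / (0.0732/12)
FV = $1,080.03 × 165.980755
FV = $179,264.19

FV = PMT × ((1+r)^n - 1)/r = $179,264.19


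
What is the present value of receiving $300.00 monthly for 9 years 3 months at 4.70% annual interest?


Present value of an ordinary annuity: PV = PMT × (1 − (1 + r)^(−n)) / r
Monthly rate r = 0.047/12 ≈ 0.00391667, n = 111
PV = $300.00 × (1 − (1 + 0.047/12)^(−111)) / (0.047/12)
PV = $300.00 × 89.878338
PV = $26,963.50

PV = PMT × (1-(1+r)^(-n))/r = $26,963.50


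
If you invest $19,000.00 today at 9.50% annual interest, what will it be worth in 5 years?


Future value formula: FV = PV × (1 + r)^t
FV = $19,000.00 × (1 + 0.095)^5
FV = $19,000.00 × 1.574239
FV = $29,910.54

FV = PV × (1 + r)^t = $29,910.54


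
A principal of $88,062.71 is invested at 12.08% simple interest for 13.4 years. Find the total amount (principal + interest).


Total amount formula: A = P(1 + rt) = P + P·r·t
Interest: I = P × r × t = $88,062.71 × 0.1208 × 13.4 = $142,548.87
A = P + I = $88,062.71 + $142,548.87 = $230,611.58

A = P + I = P(1 + rt) = $230,611.58


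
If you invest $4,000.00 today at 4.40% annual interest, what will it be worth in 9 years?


Future value formula: FV = PV × (1 + r)^t
FV = $4,000.00 × (1 + 0.044)^9
FV = $4,000.00 × 1.473345
FV = $5,893.38

FV = PV × (1 + r)^t = $5,893.38


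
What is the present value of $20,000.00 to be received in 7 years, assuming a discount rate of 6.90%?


Present value formula: PV = FV / (1 + r)^t
PV = $20,000.00 / (1 + 0.069)^7
PV = $20,000.00 / 1.595306
PV = $12,536.78

PV = FV / (1 + r)^t = $12,536.78


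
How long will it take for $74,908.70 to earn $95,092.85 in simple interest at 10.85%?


Rearrange the simple interest formula for t:
I = P × r × t  ⇒  t = I / (P × r)
t = $95,092.85 / ($74,908.70 × 0.1085)
t = 11.7

t = I/(P×r) = 11.7 years


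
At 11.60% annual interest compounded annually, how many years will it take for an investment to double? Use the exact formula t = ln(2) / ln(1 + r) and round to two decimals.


Doubling condition: (1 + r)^t = 2
Take ln of both sides: t × ln(1 + r) = ln(2)
t = ln(2) / ln(1 + r)
t = 0.693147 / 0.109751
t = 6.32

t = ln(2) / ln(1 + r) = 6.32 years


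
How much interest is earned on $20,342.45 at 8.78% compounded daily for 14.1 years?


Compound interest earned = final amount − principal.
A = P(1 + r/n)^(nt) = $20,342.45 × (1 + 0.0878/365)^(365 × 14.1) = $70,143.35
Interest = A − P = $70,143.35 − $20,342.45 = $49,800.90

Interest = A - P = $49,800.90


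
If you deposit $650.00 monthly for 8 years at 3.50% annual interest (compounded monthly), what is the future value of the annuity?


Future value of an ordinary annuity: FV = PMT × ((1 + r)^n − 1) / r
Monthly rate r = 0.035/12 ≈ 0.00291667, n = 96
FV = $650.00 × ((1 + 0.035/12)^96 − 1) / (0.035/12)
FV = $650.00 × 110.602523
FV = $71,891.64

FV = PMT × ((1+r)^n - 1)/r = $71,891.64


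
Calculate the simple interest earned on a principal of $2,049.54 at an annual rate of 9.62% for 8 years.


Simple interest formula: I = P × r × t
I = $2,049.54 × 0.0962 × 8
I = $1,577.33

I = P × r × t = $1,577.33


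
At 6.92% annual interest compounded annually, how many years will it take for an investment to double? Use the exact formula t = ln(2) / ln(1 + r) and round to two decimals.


Doubling condition: (1 + r)^t = 2
Take ln of both sides: t × ln(1 + r) = ln(2)
t = ln(2) / ln(1 + r)
t = 0.693147 / 0.066911
t = 10.36

t = ln(2) / ln(1 + r) = 10.36 years


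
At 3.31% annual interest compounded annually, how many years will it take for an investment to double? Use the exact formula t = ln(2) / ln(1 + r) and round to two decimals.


Doubling condition: (1 + r)^t = 2
Take ln of both sides: t × ln(1 + r) = ln(2)
t = ln(2) / ln(1 + r)
t = 0.693147 / 0.032564
t = 21.29

t = ln(2) / ln(1 + r) = 21.29 years


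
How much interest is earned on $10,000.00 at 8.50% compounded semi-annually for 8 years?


Compound interest earned = final amount − principal.
A = P(1 + r/n)^(nt) = $10,000.00 × (1 + 0.085/2)^(2 × 8) = $19,463.32
Interest = A − P = $19,463.32 − $10,000.00 = $9,463.32

Interest = A - P = $9,463.32


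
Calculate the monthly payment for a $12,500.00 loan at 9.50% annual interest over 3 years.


Loan payment formula: PMT = PV × r / (1 − (1 + r)^(−n))
Monthly rate r = 0.095/12 ≈ 0.00791667, n = 36 months
Denominator: 1 − (1 + 0.095/12)^(−36) = 0.247141
PMT = $12,500.00 × (0.095/12) / 0.247141
PMT = $400.41 per month

PMT = PV × r / (1-(1+r)^(-n)) = $400.41/month


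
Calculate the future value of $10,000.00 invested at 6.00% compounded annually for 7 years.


Compound interest formula: A = P(1 + r/n)^(nt)
A = $10,000.00 × (1 + 0.06/1)^(1 × 7)
Growth factor: (1 + 0.06/1)^7 = 1.503630
A = $10,000.00 × 1.503630
A = $15,036.30

A = P(1 + r/n)^(nt) = $15,036.30


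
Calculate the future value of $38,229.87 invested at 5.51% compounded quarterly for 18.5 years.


Compound interest formula: A = P(1 + r/n)^(nt)
A = $38,229.87 × (1 + 0.0551/4)^(4 × 18.5)
Growth factor: (1 + 0.0551/4)^74 = 2.752179
A = $38,229.87 × 2.752179
A = $105,215.45

A = P(1 + r/n)^(nt) = $105,215.45


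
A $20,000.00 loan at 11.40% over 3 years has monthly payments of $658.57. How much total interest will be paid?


Total paid over the life of the loan = PMT × n.
Total paid = $658.57 × 36 = $23,708.52
Total interest = total paid − principal = $23,708.52 − $20,000.00 = $3,708.52

Total interest = (PMT × n) - PV = $3,708.52


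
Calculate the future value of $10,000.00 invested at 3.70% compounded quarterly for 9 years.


Compound interest formula: A = P(1 + r/n)^(nt)
A = $10,000.00 × (1 + 0.037/4)^(4 × 9)
Growth factor: (1 + 0.037/4)^36 = 1.393013
A = $10,000.00 × 1.393013
A = $13,930.13

A = P(1 + r/n)^(nt) = $13,930.13


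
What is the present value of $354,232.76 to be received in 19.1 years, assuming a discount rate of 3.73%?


Present value formula: PV = FV / (1 + r)^t
PV = $354,232.76 / (1 + 0.0373)^19.1
PV = $354,232.76 / 2.0126748
PV = $176,000.99

PV = FV / (1 + r)^t = $176,000.99


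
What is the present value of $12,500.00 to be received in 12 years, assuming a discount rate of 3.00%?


Present value formula: PV = FV / (1 + r)^t
PV = $12,500.00 / (1 + 0.03)^12
PV = $12,500.00 / 1.425761
PV = $8,767.25

PV = FV / (1 + r)^t = $8,767.25


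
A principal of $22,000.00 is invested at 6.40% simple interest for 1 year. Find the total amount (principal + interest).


Total amount formula: A = P(1 + rt) = P + P·r·t
Interest: I = P × r × t = $22,000.00 × 0.064 × 1 = $1,408.00
A = P + I = $22,000.00 + $1,408.00 = $23,408.00

A = P + I = P(1 + rt) = $23,408.00


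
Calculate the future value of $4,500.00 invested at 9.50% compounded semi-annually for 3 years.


Compound interest formula: A = P(1 + r/n)^(nt)
A = $4,500.00 × (1 + 0.095/2)^(2 × 3)
Growth factor: (1 + 0.095/2)^6 = 1.321065
A = $4,500.00 × 1.321065
A = $5,944.79

A = P(1 + r/n)^(nt) = $5,944.79


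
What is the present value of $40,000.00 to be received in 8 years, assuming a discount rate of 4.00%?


Present value formula: PV = FV / (1 + r)^t
PV = $40,000.00 / (1 + 0.04)^8
PV = $40,000.00 / 1.368569
PV = $29,227.61

PV = FV / (1 + r)^t = $29,227.61


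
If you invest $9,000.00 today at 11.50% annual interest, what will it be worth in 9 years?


Future value formula: FV = PV × (1 + r)^t
FV = $9,000.00 × (1 + 0.115)^9
FV = $9,000.00 × 2.663629
FV = $23,972.66

FV = PV × (1 + r)^t = $23,972.66


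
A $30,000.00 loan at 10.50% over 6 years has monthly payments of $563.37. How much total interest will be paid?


Total paid over the life of the loan = PMT × n.
Total paid = $563.37 × 72 = $40,562.64
Total interest = total paid − principal = $40,562.64 − $30,000.00 = $10,562.64

Total interest = (PMT × n) - PV = $10,562.64


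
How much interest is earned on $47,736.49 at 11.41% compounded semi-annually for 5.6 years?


Compound interest earned = final amount − principal.
A = P(1 + r/n)^(nt) = $47,736.49 × (1 + 0.1141/2)^(2 × 5.6) = $88,862.89
Interest = A − P = $88,862.89 − $47,736.49 = $41,126.40

Interest = A - P = $41,126.40


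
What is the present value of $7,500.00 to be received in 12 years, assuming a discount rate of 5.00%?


Present value formula: PV = FV / (1 + r)^t
PV = $7,500.00 / (1 + 0.05)^12
PV = $7,500.00 / 1.795856
PV = $4,176.28

PV = FV / (1 + r)^t = $4,176.28


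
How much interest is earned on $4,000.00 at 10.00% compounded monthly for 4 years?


Compound interest earned = final amount − principal.
A = P(1 + r/n)^(nt) = $4,000.00 × (1 + 0.1/12)^(12 × 4) = $5,957.42
Interest = A − P = $5,957.42 − $4,000.00 = $1,957.42

Interest = A - P = $1,957.42


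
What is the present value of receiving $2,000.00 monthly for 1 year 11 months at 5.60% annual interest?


Present value of an ordinary annuity: PV = PMT × (1 − (1 + r)^(−n)) / r
Monthly rate r = 0.056/12 ≈ 0.00466667, n = 23
PV = $2,000.00 × (1 − (1 + 0.056/12)^(−23)) / (0.056/12)
PV = $2,000.00 × 21.760607
PV = $43,521.21

PV = PMT × (1-(1+r)^(-n))/r = $43,521.21


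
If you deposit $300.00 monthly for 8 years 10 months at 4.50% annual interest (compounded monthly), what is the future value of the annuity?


Future value of an ordinary annuity: FV = PMT × ((1 + r)^n − 1) / r
Monthly rate r = 0.045/12 = 0.00375, n = 106
FV = $300.00 × ((1 + 0.045/12)^106 − 1) / (0.045/12)
FV = $300.00 × 129.865032
FV = $38,959.51

FV = PMT × ((1+r)^n - 1)/r = $38,959.51


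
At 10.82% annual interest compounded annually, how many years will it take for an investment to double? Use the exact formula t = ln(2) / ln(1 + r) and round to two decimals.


Doubling condition: (1 + r)^t = 2
Take ln of both sides: t × ln(1 + r) = ln(2)
t = ln(2) / ln(1 + r)
t = 0.693147 / 0.102737
t = 6.75

t = ln(2) / ln(1 + r) = 6.75 years


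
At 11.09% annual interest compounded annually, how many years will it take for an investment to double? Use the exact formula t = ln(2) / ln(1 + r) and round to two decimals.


Doubling condition: (1 + r)^t = 2
Take ln of both sides: t × ln(1 + r) = ln(2)
t = ln(2) / ln(1 + r)
t = 0.693147 / 0.105170
t = 6.59

t = ln(2) / ln(1 + r) = 6.59 years


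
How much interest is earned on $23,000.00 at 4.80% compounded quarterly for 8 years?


Compound interest earned = final amount − principal.
A = P(1 + r/n)^(nt) = $23,000.00 × (1 + 0.048/4)^(4 × 8) = $33,690.25
Interest = A − P = $33,690.25 − $23,000.00 = $10,690.25

Interest = A - P = $10,690.25


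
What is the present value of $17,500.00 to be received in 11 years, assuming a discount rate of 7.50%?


Present value formula: PV = FV / (1 + r)^t
PV = $17,500.00 / (1 + 0.075)^11
PV = $17,500.00 / 2.215609
PV = $7,898.51

PV = FV / (1 + r)^t = $7,898.51


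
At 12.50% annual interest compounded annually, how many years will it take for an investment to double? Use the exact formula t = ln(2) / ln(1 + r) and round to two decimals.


Doubling condition: (1 + r)^t = 2
Take ln of both sides: t × ln(1 + r) = ln(2)
t = ln(2) / ln(1 + r)
t = 0.693147 / 0.117783
t = 5.88

t = ln(2) / ln(1 + r) = 5.88 years


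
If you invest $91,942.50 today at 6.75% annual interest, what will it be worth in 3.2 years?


Future value formula: FV = PV × (1 + r)^t
FV = $91,942.50 × (1 + 0.0675)^3.2
FV = $91,942.50 × 1.2324725
FV = $113,316.60

FV = PV × (1 + r)^t = $113,316.60


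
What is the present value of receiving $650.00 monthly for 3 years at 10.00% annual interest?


Present value of an ordinary annuity: PV = PMT × (1 − (1 + r)^(−n)) / r
Monthly rate r = 0.1/12 ≈ 0.00833333, n = 36
PV = $650.00 × (1 − (1 + 0.1/12)^(−36)) / (0.1/12)
PV = $650.00 × 30.991236
PV = $20,144.30

PV = PMT × (1-(1+r)^(-n))/r = $20,144.30


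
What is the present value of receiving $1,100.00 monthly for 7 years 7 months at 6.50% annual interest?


Present value of an ordinary annuity: PV = PMT × (1 − (1 + r)^(−n)) / r
Monthly rate r = 0.065/12 ≈ 0.00541667, n = 91
PV = $1,100.00 × (1 − (1 + 0.065/12)^(−91)) / (0.065/12)
PV = $1,100.00 × 71.694417
PV = $78,863.86

PV = PMT × (1-(1+r)^(-n))/r = $78,863.86


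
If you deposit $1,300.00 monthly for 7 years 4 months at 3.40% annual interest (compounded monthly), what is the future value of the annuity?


Future value of an ordinary annuity: FV = PMT × ((1 + r)^n − 1) / r
Monthly rate r = 0.034/12 ≈ 0.00283333, n = 88
FV = $1,300.00 × ((1 + 0.034/12)^88 − 1) / (0.034/12)
FV = $1,300.00 × 99.782603
FV = $129,717.38

FV = PMT × ((1+r)^n - 1)/r = $129,717.38


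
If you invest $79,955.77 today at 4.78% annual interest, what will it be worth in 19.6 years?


Future value formula: FV = PV × (1 + r)^t
FV = $79,955.77 × (1 + 0.0478)^19.6
FV = $79,955.77 × 2.4972184
FV = $199,667.02

FV = PV × (1 + r)^t = $199,667.02


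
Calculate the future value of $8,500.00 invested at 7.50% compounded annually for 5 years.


Compound interest formula: A = P(1 + r/n)^(nt)
A = $8,500.00 × (1 + 0.075/1)^(1 × 5)
Growth factor: (1 + 0.075/1)^5 = 1.435629
A = $8,500.00 × 1.435629
A = $12,202.85

A = P(1 + r/n)^(nt) = $12,202.85


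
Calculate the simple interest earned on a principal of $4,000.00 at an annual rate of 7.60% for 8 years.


Simple interest formula: I = P × r × t
I = $4,000.00 × 0.076 × 8
I = $2,432.00

I = P × r × t = $2,432.00


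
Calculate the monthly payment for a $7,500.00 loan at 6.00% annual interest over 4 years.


Loan payment formula: PMT = PV × r / (1 − (1 + r)^(−n))
Monthly rate r = 0.06/12 = 0.005, n = 48 months
Denominator: 1 − (1 + 0.06/12)^(−48) = 0.212902
PMT = $7,500.00 × (0.06/12) / 0.212902
PMT = $176.14 per month

PMT = PV × r / (1-(1+r)^(-n)) = $176.14/month


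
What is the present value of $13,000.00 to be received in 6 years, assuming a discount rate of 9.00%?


Present value formula: PV = FV / (1 + r)^t
PV = $13,000.00 / (1 + 0.09)^6
PV = $13,000.00 / 1.677100
PV = $7,751.48

PV = FV / (1 + r)^t = $7,751.48


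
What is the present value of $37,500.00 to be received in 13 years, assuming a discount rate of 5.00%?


Present value formula: PV = FV / (1 + r)^t
PV = $37,500.00 / (1 + 0.05)^13
PV = $37,500.00 / 1.885649
PV = $19,887.05

PV = FV / (1 + r)^t = $19,887.05


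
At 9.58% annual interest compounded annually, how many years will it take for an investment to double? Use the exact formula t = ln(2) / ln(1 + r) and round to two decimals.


Doubling condition: (1 + r)^t = 2
Take ln of both sides: t × ln(1 + r) = ln(2)
t = ln(2) / ln(1 + r)
t = 0.693147 / 0.091485
t = 7.58

t = ln(2) / ln(1 + r) = 7.58 years


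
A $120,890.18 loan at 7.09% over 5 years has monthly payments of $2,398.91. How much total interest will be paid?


Total paid over the life of the loan = PMT × n.
Total paid = $2,398.91 × 60 = $143,934.60
Total interest = total paid − principal = $143,934.60 − $120,890.18 = $23,044.42

Total interest = (PMT × n) - PV = $23,044.42


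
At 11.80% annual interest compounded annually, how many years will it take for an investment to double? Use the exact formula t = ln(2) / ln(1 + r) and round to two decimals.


Doubling condition: (1 + r)^t = 2
Take ln of both sides: t × ln(1 + r) = ln(2)
t = ln(2) / ln(1 + r)
t = 0.693147 / 0.111541
t = 6.21

t = ln(2) / ln(1 + r) = 6.21 years


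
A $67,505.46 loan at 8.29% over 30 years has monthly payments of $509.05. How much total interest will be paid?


Total paid over the life of the loan = PMT × n.
Total paid = $509.05 × 360 = $183,258.00
Total interest = total paid − principal = $183,258.00 − $67,505.46 = $115,752.54

Total interest = (PMT × n) - PV = $115,752.54


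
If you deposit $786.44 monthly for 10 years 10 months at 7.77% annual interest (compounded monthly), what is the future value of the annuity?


Future value of an ordinary annuity: FV = PMT × ((1 + r)^n − 1) / r
Monthly rate r = 0.0777/12 = 0.006475, n = 130
FV = $786.44 × ((1 + 0.0777/12)^130 − 1) / (0.0777/12)
FV = $786.44 × 202.955417
FV = $159,612.26

FV = PMT × ((1+r)^n - 1)/r = $159,612.26


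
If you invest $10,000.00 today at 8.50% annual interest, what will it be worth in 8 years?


Future value formula: FV = PV × (1 + r)^t
FV = $10,000.00 × (1 + 0.085)^8
FV = $10,000.00 × 1.920604
FV = $19,206.04

FV = PV × (1 + r)^t = $19,206.04


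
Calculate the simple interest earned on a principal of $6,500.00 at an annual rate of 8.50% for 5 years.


Simple interest formula: I = P × r × t
I = $6,500.00 × 0.085 × 5
I = $2,762.50

I = P × r × t = $2,762.50


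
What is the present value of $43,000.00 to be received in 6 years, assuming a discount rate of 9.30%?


Present value formula: PV = FV / (1 + r)^t
PV = $43,000.00 / (1 + 0.093)^6
PV = $43,000.00 / 1.7049866
PV = $25,220.14

PV = FV / (1 + r)^t = $25,220.14


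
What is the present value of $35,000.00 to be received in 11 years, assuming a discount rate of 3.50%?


Present value formula: PV = FV / (1 + r)^t
PV = $35,000.00 / (1 + 0.035)^11
PV = $35,000.00 / 1.459970
PV = $23,973.10

PV = FV / (1 + r)^t = $23,973.10


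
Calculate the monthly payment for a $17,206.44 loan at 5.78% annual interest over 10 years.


Loan payment formula: PMT = PV × r / (1 − (1 + r)^(−n))
Monthly rate r = 0.0578/12 ≈ 0.00481667, n = 120 months
Denominator: 1 − (1 + 0.0578/12)^(−120) = 0.438202
PMT = $17,206.44 × (0.0578/12) / 0.438202
PMT = $189.13 per month

PMT = PV × r / (1-(1+r)^(-n)) = $189.13/month


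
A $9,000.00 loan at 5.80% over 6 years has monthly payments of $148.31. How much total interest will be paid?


Total paid over the life of the loan = PMT × n.
Total paid = $148.31 × 72 = $10,678.32
Total interest = total paid − principal = $10,678.32 − $9,000.00 = $1,678.32

Total interest = (PMT × n) - PV = $1,678.32


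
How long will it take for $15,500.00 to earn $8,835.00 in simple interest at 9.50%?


Rearrange the simple interest formula for t:
I = P × r × t  ⇒  t = I / (P × r)
t = $8,835.00 / ($15,500.00 × 0.095)
t = 6

t = I/(P×r) = 6 years


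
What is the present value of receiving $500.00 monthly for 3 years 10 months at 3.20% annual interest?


Present value of an ordinary annuity: PV = PMT × (1 − (1 + r)^(−n)) / r
Monthly rate r = 0.032/12 ≈ 0.00266667, n = 46
PV = $500.00 × (1 − (1 + 0.032/12)^(−46)) / (0.032/12)
PV = $500.00 × 43.236414
PV = $21,618.21

PV = PMT × (1-(1+r)^(-n))/r = $21,618.21


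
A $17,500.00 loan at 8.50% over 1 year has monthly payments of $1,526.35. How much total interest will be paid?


Total paid over the life of the loan = PMT × n.
Total paid = $1,526.35 × 12 = $18,316.20
Total interest = total paid − principal = $18,316.20 − $17,500.00 = $816.20

Total interest = (PMT × n) - PV = $816.20


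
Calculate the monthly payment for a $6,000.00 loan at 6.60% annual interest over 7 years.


Loan payment formula: PMT = PV × r / (1 − (1 + r)^(−n))
Monthly rate r = 0.066/12 = 0.0055, n = 84 months
Denominator: 1 − (1 + 0.066/12)^(−84) = 0.369180
PMT = $6,000.00 × (0.066/12) / 0.369180
PMT = $89.39 per month

PMT = PV × r / (1-(1+r)^(-n)) = $89.39/month


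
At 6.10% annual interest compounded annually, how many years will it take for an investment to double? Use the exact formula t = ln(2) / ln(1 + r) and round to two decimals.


Doubling condition: (1 + r)^t = 2
Take ln of both sides: t × ln(1 + r) = ln(2)
t = ln(2) / ln(1 + r)
t = 0.693147 / 0.059212
t = 11.71

t = ln(2) / ln(1 + r) = 11.71 years


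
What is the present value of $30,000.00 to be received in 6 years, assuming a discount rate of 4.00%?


Present value formula: PV = FV / (1 + r)^t
PV = $30,000.00 / (1 + 0.04)^6
PV = $30,000.00 / 1.265319
PV = $23,709.44

PV = FV / (1 + r)^t = $23,709.44


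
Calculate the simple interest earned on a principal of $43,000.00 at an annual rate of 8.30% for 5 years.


Simple interest formula: I = P × r × t
I = $43,000.00 × 0.083 × 5
I = $17,845.00

I = P × r × t = $17,845.00


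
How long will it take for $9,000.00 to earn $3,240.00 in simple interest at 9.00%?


Rearrange the simple interest formula for t:
I = P × r × t  ⇒  t = I / (P × r)
t = $3,240.00 / ($9,000.00 × 0.09)
t = 4

t = I/(P×r) = 4 years


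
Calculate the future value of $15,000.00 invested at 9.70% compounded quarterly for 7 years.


Compound interest formula: A = P(1 + r/n)^(nt)
A = $15,000.00 × (1 + 0.097/4)^(4 × 7)
Growth factor: (1 + 0.097/4)^28 = 1.9559927
A = $15,000.00 × 1.9559927
A = $29,339.89

A = P(1 + r/n)^(nt) = $29,339.89


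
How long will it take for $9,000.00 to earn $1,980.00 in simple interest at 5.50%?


Rearrange the simple interest formula for t:
I = P × r × t  ⇒  t = I / (P × r)
t = $1,980.00 / ($9,000.00 × 0.055)
t = 4

t = I/(P×r) = 4 years


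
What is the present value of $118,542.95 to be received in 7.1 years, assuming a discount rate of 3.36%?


Present value formula: PV = FV / (1 + r)^t
PV = $118,542.95 / (1 + 0.0336)^7.1
PV = $118,542.95 / 1.2644532
PV = $93,750.37

PV = FV / (1 + r)^t = $93,750.37


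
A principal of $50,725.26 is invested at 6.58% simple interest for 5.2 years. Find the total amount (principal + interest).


Total amount formula: A = P(1 + rt) = P + P·r·t
Interest: I = P × r × t = $50,725.26 × 0.0658 × 5.2 = $17,356.15
A = P + I = $50,725.26 + $17,356.15 = $68,081.41

A = P + I = P(1 + rt) = $68,081.41


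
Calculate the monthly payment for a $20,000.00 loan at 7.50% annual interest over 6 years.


Loan payment formula: PMT = PV × r / (1 − (1 + r)^(−n))
Monthly rate r = 0.075/12 = 0.00625, n = 72 months
Denominator: 1 − (1 + 0.075/12)^(−72) = 0.361478
PMT = $20,000.00 × (0.075/12) / 0.361478
PMT = $345.80 per month

PMT = PV × r / (1-(1+r)^(-n)) = $345.80/month


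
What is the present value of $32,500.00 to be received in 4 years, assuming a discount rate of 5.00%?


Present value formula: PV = FV / (1 + r)^t
PV = $32,500.00 / (1 + 0.05)^4
PV = $32,500.00 / 1.2155063
PV = $26,737.83

PV = FV / (1 + r)^t = $26,737.83


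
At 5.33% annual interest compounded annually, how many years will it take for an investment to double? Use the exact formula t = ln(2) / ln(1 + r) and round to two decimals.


Doubling condition: (1 + r)^t = 2
Take ln of both sides: t × ln(1 + r) = ln(2)
t = ln(2) / ln(1 + r)
t = 0.693147 / 0.051928
t = 13.35

t = ln(2) / ln(1 + r) = 13.35 years


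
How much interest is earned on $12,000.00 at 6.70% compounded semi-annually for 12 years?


Compound interest earned = final amount − principal.
A = P(1 + r/n)^(nt) = $12,000.00 × (1 + 0.067/2)^(2 × 12) = $26,462.62
Interest = A − P = $26,462.62 − $12,000.00 = $14,462.62

Interest = A - P = $14,462.62


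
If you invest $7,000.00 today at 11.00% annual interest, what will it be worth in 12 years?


Future value formula: FV = PV × (1 + r)^t
FV = $7,000.00 × (1 + 0.11)^12
FV = $7,000.00 × 3.4984506
FV = $24,489.15

FV = PV × (1 + r)^t = $24,489.15


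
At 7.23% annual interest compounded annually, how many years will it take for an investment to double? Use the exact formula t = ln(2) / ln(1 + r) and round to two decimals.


Doubling condition: (1 + r)^t = 2
Take ln of both sides: t × ln(1 + r) = ln(2)
t = ln(2) / ln(1 + r)
t = 0.693147 / 0.069806
t = 9.93

t = ln(2) / ln(1 + r) = 9.93 years


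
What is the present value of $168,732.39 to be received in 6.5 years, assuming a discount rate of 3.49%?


Present value formula: PV = FV / (1 + r)^t
PV = $168,732.39 / (1 + 0.0349)^6.5
PV = $168,732.39 / 1.2497971
PV = $135,007.83

PV = FV / (1 + r)^t = $135,007.83


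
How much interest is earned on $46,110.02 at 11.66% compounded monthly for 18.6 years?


Compound interest earned = final amount − principal.
A = P(1 + r/n)^(nt) = $46,110.02 × (1 + 0.1166/12)^(12 × 18.6) = $399,143.69
Interest = A − P = $399,143.69 − $46,110.02 = $353,033.67

Interest = A - P = $353,033.67


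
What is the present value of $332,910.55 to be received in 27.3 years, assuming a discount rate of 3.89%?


Present value formula: PV = FV / (1 + r)^t
PV = $332,910.55 / (1 + 0.0389)^27.3
PV = $332,910.55 / 2.8344139
PV = $117,453.05

PV = FV / (1 + r)^t = $117,453.05


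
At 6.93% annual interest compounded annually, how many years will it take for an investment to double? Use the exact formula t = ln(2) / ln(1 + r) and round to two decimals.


Doubling condition: (1 + r)^t = 2
Take ln of both sides: t × ln(1 + r) = ln(2)
t = ln(2) / ln(1 + r)
t = 0.693147 / 0.067004
t = 10.34

t = ln(2) / ln(1 + r) = 10.34 years


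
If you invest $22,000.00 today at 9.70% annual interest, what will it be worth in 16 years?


Future value formula: FV = PV × (1 + r)^t
FV = $22,000.00 × (1 + 0.097)^16
FV = $22,000.00 × 4.3985146
FV = $96,767.32

FV = PV × (1 + r)^t = $96,767.32


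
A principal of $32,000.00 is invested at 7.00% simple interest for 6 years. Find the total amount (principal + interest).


Total amount formula: A = P(1 + rt) = P + P·r·t
Interest: I = P × r × t = $32,000.00 × 0.07 × 6 = $13,440.00
A = P + I = $32,000.00 + $13,440.00 = $45,440.00

A = P + I = P(1 + rt) = $45,440.00


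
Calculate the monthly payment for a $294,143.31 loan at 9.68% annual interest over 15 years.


Loan payment formula: PMT = PV × r / (1 − (1 + r)^(−n))
Monthly rate r = 0.0968/12 ≈ 0.00806667, n = 180 months
Denominator: 1 − (1 + 0.0968/12)^(−180) = 0.7645307
PMT = $294,143.31 × (0.0968/12) / 0.7645307
PMT = $3,103.55 per month

PMT = PV × r / (1-(1+r)^(-n)) = $3,103.55/month


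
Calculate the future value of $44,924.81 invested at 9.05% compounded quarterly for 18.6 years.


Compound interest formula: A = P(1 + r/n)^(nt)
A = $44,924.81 × (1 + 0.0905/4)^(4 × 18.6)
Growth factor: (1 + 0.0905/4)^74.4 = 5.283243
A = $44,924.81 × 5.283243
A = $237,348.69

A = P(1 + r/n)^(nt) = $237,348.69


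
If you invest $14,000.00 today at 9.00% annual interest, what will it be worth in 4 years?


Future value formula: FV = PV × (1 + r)^t
FV = $14,000.00 × (1 + 0.09)^4
FV = $14,000.00 × 1.4115816
FV = $19,762.14

FV = PV × (1 + r)^t = $19,762.14


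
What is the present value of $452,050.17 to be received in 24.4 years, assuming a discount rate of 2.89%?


Present value formula: PV = FV / (1 + r)^t
PV = $452,050.17 / (1 + 0.0289)^24.4
PV = $452,050.17 / 2.0040349
PV = $225,570.01

PV = FV / (1 + r)^t = $225,570.01


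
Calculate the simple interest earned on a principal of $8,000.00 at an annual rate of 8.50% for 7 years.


Simple interest formula: I = P × r × t
I = $8,000.00 × 0.085 × 7
I = $4,760.00

I = P × r × t = $4,760.00


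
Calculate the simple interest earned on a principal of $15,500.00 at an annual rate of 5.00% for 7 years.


Simple interest formula: I = P × r × t
I = $15,500.00 × 0.05 × 7
I = $5,425.00

I = P × r × t = $5,425.00


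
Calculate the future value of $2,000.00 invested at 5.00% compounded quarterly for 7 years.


Compound interest formula: A = P(1 + r/n)^(nt)
A = $2,000.00 × (1 + 0.05/4)^(4 × 7)
Growth factor: (1 + 0.05/4)^28 = 1.415992
A = $2,000.00 × 1.415992
A = $2,831.98

A = P(1 + r/n)^(nt) = $2,831.98


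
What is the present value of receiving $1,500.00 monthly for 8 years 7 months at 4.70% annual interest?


Present value of an ordinary annuity: PV = PMT × (1 − (1 + r)^(−n)) / r
Monthly rate r = 0.047/12 ≈ 0.00391667, n = 103
PV = $1,500.00 × (1 − (1 + 0.047/12)^(−103)) / (0.047/12)
PV = $1,500.00 × 84.622905
PV = $126,934.36

PV = PMT × (1-(1+r)^(-n))/r = $126,934.36


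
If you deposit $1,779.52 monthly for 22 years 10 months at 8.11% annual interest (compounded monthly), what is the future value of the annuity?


Future value of an ordinary annuity: FV = PMT × ((1 + r)^n − 1) / r
Monthly rate r = 0.0811/12 ≈ 0.00675833, n = 274
FV = $1,779.52 × ((1 + 0.0811/12)^274 − 1) / (0.0811/12)
FV = $1,779.52 × 788.8935975
FV = $1,403,851.93

FV = PMT × ((1+r)^n - 1)/r = $1,403,851.93


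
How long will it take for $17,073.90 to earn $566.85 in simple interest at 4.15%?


Rearrange the simple interest formula for t:
I = P × r × t  ⇒  t = I / (P × r)
t = $566.85 / ($17,073.90 × 0.0415)
t = 0.8

t = I/(P×r) = 0.8 years
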